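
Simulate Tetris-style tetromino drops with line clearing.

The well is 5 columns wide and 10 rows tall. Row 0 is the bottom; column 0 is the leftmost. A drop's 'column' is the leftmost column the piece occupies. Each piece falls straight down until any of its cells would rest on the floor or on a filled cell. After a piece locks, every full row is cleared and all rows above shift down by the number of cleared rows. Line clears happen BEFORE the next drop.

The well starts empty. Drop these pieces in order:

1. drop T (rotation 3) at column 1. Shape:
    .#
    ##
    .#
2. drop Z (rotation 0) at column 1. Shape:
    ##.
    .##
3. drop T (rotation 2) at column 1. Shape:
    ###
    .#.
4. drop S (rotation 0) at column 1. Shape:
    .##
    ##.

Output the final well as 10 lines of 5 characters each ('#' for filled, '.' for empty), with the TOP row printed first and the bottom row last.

Drop 1: T rot3 at col 1 lands with bottom-row=0; cleared 0 line(s) (total 0); column heights now [0 2 3 0 0], max=3
Drop 2: Z rot0 at col 1 lands with bottom-row=3; cleared 0 line(s) (total 0); column heights now [0 5 5 4 0], max=5
Drop 3: T rot2 at col 1 lands with bottom-row=5; cleared 0 line(s) (total 0); column heights now [0 7 7 7 0], max=7
Drop 4: S rot0 at col 1 lands with bottom-row=7; cleared 0 line(s) (total 0); column heights now [0 8 9 9 0], max=9

Answer: .....
..##.
.##..
.###.
..#..
.##..
..##.
..#..
.##..
..#..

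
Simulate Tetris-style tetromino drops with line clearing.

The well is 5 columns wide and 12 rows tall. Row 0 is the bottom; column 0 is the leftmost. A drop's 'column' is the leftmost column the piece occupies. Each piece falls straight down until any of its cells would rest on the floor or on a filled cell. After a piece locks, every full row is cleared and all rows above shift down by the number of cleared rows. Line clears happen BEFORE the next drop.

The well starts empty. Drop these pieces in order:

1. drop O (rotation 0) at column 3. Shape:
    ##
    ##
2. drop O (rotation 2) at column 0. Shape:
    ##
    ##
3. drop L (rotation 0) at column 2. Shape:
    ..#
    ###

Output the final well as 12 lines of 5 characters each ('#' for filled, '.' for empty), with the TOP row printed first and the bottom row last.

Drop 1: O rot0 at col 3 lands with bottom-row=0; cleared 0 line(s) (total 0); column heights now [0 0 0 2 2], max=2
Drop 2: O rot2 at col 0 lands with bottom-row=0; cleared 0 line(s) (total 0); column heights now [2 2 0 2 2], max=2
Drop 3: L rot0 at col 2 lands with bottom-row=2; cleared 0 line(s) (total 0); column heights now [2 2 3 3 4], max=4

Answer: .....
.....
.....
.....
.....
.....
.....
.....
....#
..###
##.##
##.##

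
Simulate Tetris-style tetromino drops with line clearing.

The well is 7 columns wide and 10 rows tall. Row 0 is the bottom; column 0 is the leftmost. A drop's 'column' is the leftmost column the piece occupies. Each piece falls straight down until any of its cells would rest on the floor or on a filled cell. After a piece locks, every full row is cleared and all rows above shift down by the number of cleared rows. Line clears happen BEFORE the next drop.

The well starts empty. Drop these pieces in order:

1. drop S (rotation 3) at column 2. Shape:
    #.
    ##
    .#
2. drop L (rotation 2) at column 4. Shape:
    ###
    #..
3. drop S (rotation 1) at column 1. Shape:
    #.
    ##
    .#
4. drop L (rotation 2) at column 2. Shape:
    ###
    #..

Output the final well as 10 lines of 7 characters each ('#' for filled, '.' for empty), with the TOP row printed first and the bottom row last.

Answer: .......
.......
.......
..###..
.##....
.##....
..#....
..#....
..#####
...##..

Derivation:
Drop 1: S rot3 at col 2 lands with bottom-row=0; cleared 0 line(s) (total 0); column heights now [0 0 3 2 0 0 0], max=3
Drop 2: L rot2 at col 4 lands with bottom-row=0; cleared 0 line(s) (total 0); column heights now [0 0 3 2 2 2 2], max=3
Drop 3: S rot1 at col 1 lands with bottom-row=3; cleared 0 line(s) (total 0); column heights now [0 6 5 2 2 2 2], max=6
Drop 4: L rot2 at col 2 lands with bottom-row=5; cleared 0 line(s) (total 0); column heights now [0 6 7 7 7 2 2], max=7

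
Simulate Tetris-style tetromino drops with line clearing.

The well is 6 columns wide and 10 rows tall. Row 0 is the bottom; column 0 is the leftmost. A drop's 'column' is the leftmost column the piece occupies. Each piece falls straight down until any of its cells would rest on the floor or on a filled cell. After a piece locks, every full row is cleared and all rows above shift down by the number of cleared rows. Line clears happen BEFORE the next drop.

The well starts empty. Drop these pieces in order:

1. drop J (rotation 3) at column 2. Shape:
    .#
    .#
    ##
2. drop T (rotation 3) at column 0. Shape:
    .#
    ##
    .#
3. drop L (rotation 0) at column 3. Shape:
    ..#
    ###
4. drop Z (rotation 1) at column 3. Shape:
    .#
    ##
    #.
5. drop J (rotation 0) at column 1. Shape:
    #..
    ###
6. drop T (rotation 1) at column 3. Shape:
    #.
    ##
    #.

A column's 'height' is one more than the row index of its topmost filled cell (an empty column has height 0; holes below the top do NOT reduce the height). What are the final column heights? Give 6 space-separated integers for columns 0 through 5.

Drop 1: J rot3 at col 2 lands with bottom-row=0; cleared 0 line(s) (total 0); column heights now [0 0 1 3 0 0], max=3
Drop 2: T rot3 at col 0 lands with bottom-row=0; cleared 0 line(s) (total 0); column heights now [2 3 1 3 0 0], max=3
Drop 3: L rot0 at col 3 lands with bottom-row=3; cleared 0 line(s) (total 0); column heights now [2 3 1 4 4 5], max=5
Drop 4: Z rot1 at col 3 lands with bottom-row=4; cleared 0 line(s) (total 0); column heights now [2 3 1 6 7 5], max=7
Drop 5: J rot0 at col 1 lands with bottom-row=6; cleared 0 line(s) (total 0); column heights now [2 8 7 7 7 5], max=8
Drop 6: T rot1 at col 3 lands with bottom-row=7; cleared 0 line(s) (total 0); column heights now [2 8 7 10 9 5], max=10

Answer: 2 8 7 10 9 5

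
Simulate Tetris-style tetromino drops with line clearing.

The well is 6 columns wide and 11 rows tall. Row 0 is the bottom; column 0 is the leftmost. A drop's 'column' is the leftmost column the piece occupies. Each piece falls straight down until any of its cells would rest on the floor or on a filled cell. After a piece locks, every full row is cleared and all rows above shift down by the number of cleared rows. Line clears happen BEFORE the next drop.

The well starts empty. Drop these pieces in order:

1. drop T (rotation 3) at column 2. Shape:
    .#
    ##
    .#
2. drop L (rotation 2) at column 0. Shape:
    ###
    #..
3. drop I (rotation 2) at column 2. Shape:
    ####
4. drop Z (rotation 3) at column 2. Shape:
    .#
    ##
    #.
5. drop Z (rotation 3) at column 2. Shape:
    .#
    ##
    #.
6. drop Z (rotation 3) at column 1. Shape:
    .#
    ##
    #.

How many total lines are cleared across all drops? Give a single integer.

Answer: 0

Derivation:
Drop 1: T rot3 at col 2 lands with bottom-row=0; cleared 0 line(s) (total 0); column heights now [0 0 2 3 0 0], max=3
Drop 2: L rot2 at col 0 lands with bottom-row=1; cleared 0 line(s) (total 0); column heights now [3 3 3 3 0 0], max=3
Drop 3: I rot2 at col 2 lands with bottom-row=3; cleared 0 line(s) (total 0); column heights now [3 3 4 4 4 4], max=4
Drop 4: Z rot3 at col 2 lands with bottom-row=4; cleared 0 line(s) (total 0); column heights now [3 3 6 7 4 4], max=7
Drop 5: Z rot3 at col 2 lands with bottom-row=6; cleared 0 line(s) (total 0); column heights now [3 3 8 9 4 4], max=9
Drop 6: Z rot3 at col 1 lands with bottom-row=7; cleared 0 line(s) (total 0); column heights now [3 9 10 9 4 4], max=10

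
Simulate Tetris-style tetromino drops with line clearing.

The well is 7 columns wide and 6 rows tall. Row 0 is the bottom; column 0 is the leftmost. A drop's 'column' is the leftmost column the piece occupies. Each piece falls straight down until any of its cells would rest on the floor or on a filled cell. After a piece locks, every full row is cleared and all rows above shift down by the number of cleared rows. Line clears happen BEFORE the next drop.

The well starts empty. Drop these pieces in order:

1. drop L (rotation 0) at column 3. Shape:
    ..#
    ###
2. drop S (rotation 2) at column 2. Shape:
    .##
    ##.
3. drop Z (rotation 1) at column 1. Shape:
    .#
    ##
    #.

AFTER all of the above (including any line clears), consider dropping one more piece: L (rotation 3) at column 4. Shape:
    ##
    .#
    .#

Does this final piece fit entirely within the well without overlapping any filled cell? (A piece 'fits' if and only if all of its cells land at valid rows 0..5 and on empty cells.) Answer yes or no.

Answer: yes

Derivation:
Drop 1: L rot0 at col 3 lands with bottom-row=0; cleared 0 line(s) (total 0); column heights now [0 0 0 1 1 2 0], max=2
Drop 2: S rot2 at col 2 lands with bottom-row=1; cleared 0 line(s) (total 0); column heights now [0 0 2 3 3 2 0], max=3
Drop 3: Z rot1 at col 1 lands with bottom-row=1; cleared 0 line(s) (total 0); column heights now [0 3 4 3 3 2 0], max=4
Test piece L rot3 at col 4 (width 2): heights before test = [0 3 4 3 3 2 0]; fits = True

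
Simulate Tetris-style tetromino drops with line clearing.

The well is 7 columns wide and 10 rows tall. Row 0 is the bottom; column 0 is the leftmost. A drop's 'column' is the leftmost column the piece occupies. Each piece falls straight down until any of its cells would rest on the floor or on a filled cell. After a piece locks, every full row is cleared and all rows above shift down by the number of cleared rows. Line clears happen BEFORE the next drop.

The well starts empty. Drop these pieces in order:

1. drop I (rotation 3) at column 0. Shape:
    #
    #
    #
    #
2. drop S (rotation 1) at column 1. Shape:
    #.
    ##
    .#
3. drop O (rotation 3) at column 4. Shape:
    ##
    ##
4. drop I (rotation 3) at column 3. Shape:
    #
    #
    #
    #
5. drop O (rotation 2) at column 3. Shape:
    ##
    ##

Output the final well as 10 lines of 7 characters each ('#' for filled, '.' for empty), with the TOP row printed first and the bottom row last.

Drop 1: I rot3 at col 0 lands with bottom-row=0; cleared 0 line(s) (total 0); column heights now [4 0 0 0 0 0 0], max=4
Drop 2: S rot1 at col 1 lands with bottom-row=0; cleared 0 line(s) (total 0); column heights now [4 3 2 0 0 0 0], max=4
Drop 3: O rot3 at col 4 lands with bottom-row=0; cleared 0 line(s) (total 0); column heights now [4 3 2 0 2 2 0], max=4
Drop 4: I rot3 at col 3 lands with bottom-row=0; cleared 0 line(s) (total 0); column heights now [4 3 2 4 2 2 0], max=4
Drop 5: O rot2 at col 3 lands with bottom-row=4; cleared 0 line(s) (total 0); column heights now [4 3 2 6 6 2 0], max=6

Answer: .......
.......
.......
.......
...##..
...##..
#..#...
##.#...
######.
#.####.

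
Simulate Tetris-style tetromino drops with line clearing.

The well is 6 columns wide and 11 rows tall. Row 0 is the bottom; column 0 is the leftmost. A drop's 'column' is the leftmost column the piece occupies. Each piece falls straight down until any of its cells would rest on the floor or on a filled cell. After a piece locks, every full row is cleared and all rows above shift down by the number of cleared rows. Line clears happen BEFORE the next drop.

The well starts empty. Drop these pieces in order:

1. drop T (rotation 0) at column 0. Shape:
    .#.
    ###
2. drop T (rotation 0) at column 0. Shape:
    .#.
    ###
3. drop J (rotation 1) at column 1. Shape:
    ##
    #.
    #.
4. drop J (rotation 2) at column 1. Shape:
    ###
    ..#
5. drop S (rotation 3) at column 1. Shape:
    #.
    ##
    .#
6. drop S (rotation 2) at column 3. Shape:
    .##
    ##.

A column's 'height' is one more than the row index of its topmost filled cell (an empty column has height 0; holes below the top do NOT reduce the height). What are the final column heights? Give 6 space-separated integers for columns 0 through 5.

Answer: 3 11 10 9 10 10

Derivation:
Drop 1: T rot0 at col 0 lands with bottom-row=0; cleared 0 line(s) (total 0); column heights now [1 2 1 0 0 0], max=2
Drop 2: T rot0 at col 0 lands with bottom-row=2; cleared 0 line(s) (total 0); column heights now [3 4 3 0 0 0], max=4
Drop 3: J rot1 at col 1 lands with bottom-row=4; cleared 0 line(s) (total 0); column heights now [3 7 7 0 0 0], max=7
Drop 4: J rot2 at col 1 lands with bottom-row=6; cleared 0 line(s) (total 0); column heights now [3 8 8 8 0 0], max=8
Drop 5: S rot3 at col 1 lands with bottom-row=8; cleared 0 line(s) (total 0); column heights now [3 11 10 8 0 0], max=11
Drop 6: S rot2 at col 3 lands with bottom-row=8; cleared 0 line(s) (total 0); column heights now [3 11 10 9 10 10], max=11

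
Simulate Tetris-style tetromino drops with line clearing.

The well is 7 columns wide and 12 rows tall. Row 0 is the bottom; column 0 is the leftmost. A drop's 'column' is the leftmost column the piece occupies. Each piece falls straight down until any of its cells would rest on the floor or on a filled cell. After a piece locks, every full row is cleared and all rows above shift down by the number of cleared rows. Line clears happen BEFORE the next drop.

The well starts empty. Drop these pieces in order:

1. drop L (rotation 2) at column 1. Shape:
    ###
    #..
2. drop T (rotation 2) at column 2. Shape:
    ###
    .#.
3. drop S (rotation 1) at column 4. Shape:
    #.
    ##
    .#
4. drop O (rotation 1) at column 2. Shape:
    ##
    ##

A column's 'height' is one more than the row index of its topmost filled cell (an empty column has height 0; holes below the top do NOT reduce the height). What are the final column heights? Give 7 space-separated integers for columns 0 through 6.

Drop 1: L rot2 at col 1 lands with bottom-row=0; cleared 0 line(s) (total 0); column heights now [0 2 2 2 0 0 0], max=2
Drop 2: T rot2 at col 2 lands with bottom-row=2; cleared 0 line(s) (total 0); column heights now [0 2 4 4 4 0 0], max=4
Drop 3: S rot1 at col 4 lands with bottom-row=3; cleared 0 line(s) (total 0); column heights now [0 2 4 4 6 5 0], max=6
Drop 4: O rot1 at col 2 lands with bottom-row=4; cleared 0 line(s) (total 0); column heights now [0 2 6 6 6 5 0], max=6

Answer: 0 2 6 6 6 5 0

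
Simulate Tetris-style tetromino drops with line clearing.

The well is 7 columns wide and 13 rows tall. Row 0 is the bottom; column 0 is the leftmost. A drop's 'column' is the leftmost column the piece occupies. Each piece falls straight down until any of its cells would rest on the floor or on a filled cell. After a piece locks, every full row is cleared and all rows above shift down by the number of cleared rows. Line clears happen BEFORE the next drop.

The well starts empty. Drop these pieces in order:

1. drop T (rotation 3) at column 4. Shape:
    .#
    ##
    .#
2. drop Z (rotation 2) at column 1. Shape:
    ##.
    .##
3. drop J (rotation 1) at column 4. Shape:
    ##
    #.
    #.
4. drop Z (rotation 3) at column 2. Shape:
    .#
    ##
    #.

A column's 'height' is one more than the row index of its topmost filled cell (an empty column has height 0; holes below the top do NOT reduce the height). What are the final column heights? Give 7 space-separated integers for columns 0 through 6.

Drop 1: T rot3 at col 4 lands with bottom-row=0; cleared 0 line(s) (total 0); column heights now [0 0 0 0 2 3 0], max=3
Drop 2: Z rot2 at col 1 lands with bottom-row=0; cleared 0 line(s) (total 0); column heights now [0 2 2 1 2 3 0], max=3
Drop 3: J rot1 at col 4 lands with bottom-row=2; cleared 0 line(s) (total 0); column heights now [0 2 2 1 5 5 0], max=5
Drop 4: Z rot3 at col 2 lands with bottom-row=2; cleared 0 line(s) (total 0); column heights now [0 2 4 5 5 5 0], max=5

Answer: 0 2 4 5 5 5 0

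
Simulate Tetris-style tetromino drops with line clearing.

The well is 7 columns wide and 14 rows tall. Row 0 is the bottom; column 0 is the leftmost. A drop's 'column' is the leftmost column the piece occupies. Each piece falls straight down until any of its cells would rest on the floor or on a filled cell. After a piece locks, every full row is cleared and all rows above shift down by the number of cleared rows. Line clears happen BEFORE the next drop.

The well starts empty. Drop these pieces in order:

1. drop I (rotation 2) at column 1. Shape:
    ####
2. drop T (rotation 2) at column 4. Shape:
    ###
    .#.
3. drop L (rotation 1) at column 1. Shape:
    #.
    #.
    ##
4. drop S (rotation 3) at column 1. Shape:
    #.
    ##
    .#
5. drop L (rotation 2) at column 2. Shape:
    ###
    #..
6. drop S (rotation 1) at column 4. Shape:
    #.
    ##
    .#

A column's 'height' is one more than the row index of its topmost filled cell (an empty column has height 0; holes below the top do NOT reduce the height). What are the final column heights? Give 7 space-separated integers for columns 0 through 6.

Answer: 0 6 7 7 9 8 2

Derivation:
Drop 1: I rot2 at col 1 lands with bottom-row=0; cleared 0 line(s) (total 0); column heights now [0 1 1 1 1 0 0], max=1
Drop 2: T rot2 at col 4 lands with bottom-row=0; cleared 0 line(s) (total 0); column heights now [0 1 1 1 2 2 2], max=2
Drop 3: L rot1 at col 1 lands with bottom-row=1; cleared 0 line(s) (total 0); column heights now [0 4 2 1 2 2 2], max=4
Drop 4: S rot3 at col 1 lands with bottom-row=3; cleared 0 line(s) (total 0); column heights now [0 6 5 1 2 2 2], max=6
Drop 5: L rot2 at col 2 lands with bottom-row=5; cleared 0 line(s) (total 0); column heights now [0 6 7 7 7 2 2], max=7
Drop 6: S rot1 at col 4 lands with bottom-row=6; cleared 0 line(s) (total 0); column heights now [0 6 7 7 9 8 2], max=9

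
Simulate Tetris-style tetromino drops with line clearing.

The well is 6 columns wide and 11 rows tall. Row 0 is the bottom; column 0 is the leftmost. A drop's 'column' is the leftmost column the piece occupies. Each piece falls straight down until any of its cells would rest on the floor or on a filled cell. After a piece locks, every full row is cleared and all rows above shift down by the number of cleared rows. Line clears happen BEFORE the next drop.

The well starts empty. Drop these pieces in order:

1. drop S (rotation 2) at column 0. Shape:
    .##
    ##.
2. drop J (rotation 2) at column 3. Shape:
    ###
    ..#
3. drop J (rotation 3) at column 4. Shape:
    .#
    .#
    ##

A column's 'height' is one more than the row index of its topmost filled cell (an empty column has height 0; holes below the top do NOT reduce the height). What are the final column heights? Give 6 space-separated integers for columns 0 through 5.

Drop 1: S rot2 at col 0 lands with bottom-row=0; cleared 0 line(s) (total 0); column heights now [1 2 2 0 0 0], max=2
Drop 2: J rot2 at col 3 lands with bottom-row=0; cleared 0 line(s) (total 0); column heights now [1 2 2 2 2 2], max=2
Drop 3: J rot3 at col 4 lands with bottom-row=2; cleared 0 line(s) (total 0); column heights now [1 2 2 2 3 5], max=5

Answer: 1 2 2 2 3 5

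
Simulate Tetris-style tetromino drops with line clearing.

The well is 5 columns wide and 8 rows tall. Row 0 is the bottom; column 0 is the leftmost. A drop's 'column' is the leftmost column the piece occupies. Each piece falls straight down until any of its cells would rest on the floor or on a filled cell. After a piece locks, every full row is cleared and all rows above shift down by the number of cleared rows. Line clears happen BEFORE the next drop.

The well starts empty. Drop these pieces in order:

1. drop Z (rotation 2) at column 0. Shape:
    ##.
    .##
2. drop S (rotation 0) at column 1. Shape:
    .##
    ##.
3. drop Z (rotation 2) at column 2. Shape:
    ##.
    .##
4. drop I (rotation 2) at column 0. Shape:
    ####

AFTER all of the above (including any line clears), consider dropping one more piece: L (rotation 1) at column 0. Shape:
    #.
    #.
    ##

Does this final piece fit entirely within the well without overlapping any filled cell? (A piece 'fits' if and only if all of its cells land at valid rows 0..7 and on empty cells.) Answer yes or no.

Answer: no

Derivation:
Drop 1: Z rot2 at col 0 lands with bottom-row=0; cleared 0 line(s) (total 0); column heights now [2 2 1 0 0], max=2
Drop 2: S rot0 at col 1 lands with bottom-row=2; cleared 0 line(s) (total 0); column heights now [2 3 4 4 0], max=4
Drop 3: Z rot2 at col 2 lands with bottom-row=4; cleared 0 line(s) (total 0); column heights now [2 3 6 6 5], max=6
Drop 4: I rot2 at col 0 lands with bottom-row=6; cleared 0 line(s) (total 0); column heights now [7 7 7 7 5], max=7
Test piece L rot1 at col 0 (width 2): heights before test = [7 7 7 7 5]; fits = False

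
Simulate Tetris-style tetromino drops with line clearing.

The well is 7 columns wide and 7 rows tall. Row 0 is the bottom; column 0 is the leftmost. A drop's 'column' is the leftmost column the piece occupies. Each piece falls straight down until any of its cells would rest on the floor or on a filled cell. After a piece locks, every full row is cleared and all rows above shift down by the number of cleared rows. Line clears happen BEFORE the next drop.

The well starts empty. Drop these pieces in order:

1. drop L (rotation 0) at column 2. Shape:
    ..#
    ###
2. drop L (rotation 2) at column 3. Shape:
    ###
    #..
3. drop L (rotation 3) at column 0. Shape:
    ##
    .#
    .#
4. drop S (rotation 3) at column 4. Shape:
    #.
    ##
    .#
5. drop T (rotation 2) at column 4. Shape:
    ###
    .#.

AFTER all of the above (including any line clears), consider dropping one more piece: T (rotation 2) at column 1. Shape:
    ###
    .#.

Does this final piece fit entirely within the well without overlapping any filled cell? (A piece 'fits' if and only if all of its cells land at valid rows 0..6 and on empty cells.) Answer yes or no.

Drop 1: L rot0 at col 2 lands with bottom-row=0; cleared 0 line(s) (total 0); column heights now [0 0 1 1 2 0 0], max=2
Drop 2: L rot2 at col 3 lands with bottom-row=1; cleared 0 line(s) (total 0); column heights now [0 0 1 3 3 3 0], max=3
Drop 3: L rot3 at col 0 lands with bottom-row=0; cleared 0 line(s) (total 0); column heights now [3 3 1 3 3 3 0], max=3
Drop 4: S rot3 at col 4 lands with bottom-row=3; cleared 0 line(s) (total 0); column heights now [3 3 1 3 6 5 0], max=6
Drop 5: T rot2 at col 4 lands with bottom-row=5; cleared 0 line(s) (total 0); column heights now [3 3 1 3 7 7 7], max=7
Test piece T rot2 at col 1 (width 3): heights before test = [3 3 1 3 7 7 7]; fits = True

Answer: yes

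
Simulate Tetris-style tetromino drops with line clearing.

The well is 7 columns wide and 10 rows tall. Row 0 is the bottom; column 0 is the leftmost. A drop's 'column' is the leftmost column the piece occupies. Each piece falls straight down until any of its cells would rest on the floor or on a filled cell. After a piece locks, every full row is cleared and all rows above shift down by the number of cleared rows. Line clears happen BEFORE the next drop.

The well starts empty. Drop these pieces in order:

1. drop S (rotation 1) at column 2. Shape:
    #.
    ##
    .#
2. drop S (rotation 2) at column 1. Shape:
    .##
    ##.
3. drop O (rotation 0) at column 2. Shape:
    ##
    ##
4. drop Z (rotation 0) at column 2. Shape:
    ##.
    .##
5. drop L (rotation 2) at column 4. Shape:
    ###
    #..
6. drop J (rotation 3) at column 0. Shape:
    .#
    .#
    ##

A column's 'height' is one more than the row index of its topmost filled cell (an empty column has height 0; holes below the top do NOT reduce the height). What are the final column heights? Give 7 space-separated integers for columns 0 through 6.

Answer: 5 7 9 9 10 10 10

Derivation:
Drop 1: S rot1 at col 2 lands with bottom-row=0; cleared 0 line(s) (total 0); column heights now [0 0 3 2 0 0 0], max=3
Drop 2: S rot2 at col 1 lands with bottom-row=3; cleared 0 line(s) (total 0); column heights now [0 4 5 5 0 0 0], max=5
Drop 3: O rot0 at col 2 lands with bottom-row=5; cleared 0 line(s) (total 0); column heights now [0 4 7 7 0 0 0], max=7
Drop 4: Z rot0 at col 2 lands with bottom-row=7; cleared 0 line(s) (total 0); column heights now [0 4 9 9 8 0 0], max=9
Drop 5: L rot2 at col 4 lands with bottom-row=8; cleared 0 line(s) (total 0); column heights now [0 4 9 9 10 10 10], max=10
Drop 6: J rot3 at col 0 lands with bottom-row=4; cleared 0 line(s) (total 0); column heights now [5 7 9 9 10 10 10], max=10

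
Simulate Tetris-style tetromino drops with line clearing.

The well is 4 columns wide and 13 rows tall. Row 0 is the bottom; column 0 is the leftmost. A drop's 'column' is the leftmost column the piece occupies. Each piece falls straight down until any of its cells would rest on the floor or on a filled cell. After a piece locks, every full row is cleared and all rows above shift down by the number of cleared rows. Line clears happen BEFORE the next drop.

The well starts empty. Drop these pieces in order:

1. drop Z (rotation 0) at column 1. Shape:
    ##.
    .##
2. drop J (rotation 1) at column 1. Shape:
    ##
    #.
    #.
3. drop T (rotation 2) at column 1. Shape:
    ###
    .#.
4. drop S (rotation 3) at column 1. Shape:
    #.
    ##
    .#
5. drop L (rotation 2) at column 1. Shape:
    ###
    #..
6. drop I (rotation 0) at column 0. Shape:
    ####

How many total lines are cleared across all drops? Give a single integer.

Answer: 1

Derivation:
Drop 1: Z rot0 at col 1 lands with bottom-row=0; cleared 0 line(s) (total 0); column heights now [0 2 2 1], max=2
Drop 2: J rot1 at col 1 lands with bottom-row=2; cleared 0 line(s) (total 0); column heights now [0 5 5 1], max=5
Drop 3: T rot2 at col 1 lands with bottom-row=5; cleared 0 line(s) (total 0); column heights now [0 7 7 7], max=7
Drop 4: S rot3 at col 1 lands with bottom-row=7; cleared 0 line(s) (total 0); column heights now [0 10 9 7], max=10
Drop 5: L rot2 at col 1 lands with bottom-row=10; cleared 0 line(s) (total 0); column heights now [0 12 12 12], max=12
Drop 6: I rot0 at col 0 lands with bottom-row=12; cleared 1 line(s) (total 1); column heights now [0 12 12 12], max=12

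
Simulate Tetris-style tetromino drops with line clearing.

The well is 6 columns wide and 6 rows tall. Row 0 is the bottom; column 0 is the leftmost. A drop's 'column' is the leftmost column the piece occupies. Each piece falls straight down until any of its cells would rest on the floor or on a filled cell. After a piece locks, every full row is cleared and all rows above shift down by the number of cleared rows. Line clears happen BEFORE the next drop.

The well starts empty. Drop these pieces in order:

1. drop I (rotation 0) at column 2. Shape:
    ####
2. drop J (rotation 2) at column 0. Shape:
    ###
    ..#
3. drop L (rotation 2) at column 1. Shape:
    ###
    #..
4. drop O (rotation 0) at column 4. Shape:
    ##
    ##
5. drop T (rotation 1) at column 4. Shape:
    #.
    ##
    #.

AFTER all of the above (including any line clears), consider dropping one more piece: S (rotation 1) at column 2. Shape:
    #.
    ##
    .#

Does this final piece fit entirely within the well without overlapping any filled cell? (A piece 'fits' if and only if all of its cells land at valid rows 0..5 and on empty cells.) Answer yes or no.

Answer: no

Derivation:
Drop 1: I rot0 at col 2 lands with bottom-row=0; cleared 0 line(s) (total 0); column heights now [0 0 1 1 1 1], max=1
Drop 2: J rot2 at col 0 lands with bottom-row=1; cleared 0 line(s) (total 0); column heights now [3 3 3 1 1 1], max=3
Drop 3: L rot2 at col 1 lands with bottom-row=3; cleared 0 line(s) (total 0); column heights now [3 5 5 5 1 1], max=5
Drop 4: O rot0 at col 4 lands with bottom-row=1; cleared 0 line(s) (total 0); column heights now [3 5 5 5 3 3], max=5
Drop 5: T rot1 at col 4 lands with bottom-row=3; cleared 0 line(s) (total 0); column heights now [3 5 5 5 6 5], max=6
Test piece S rot1 at col 2 (width 2): heights before test = [3 5 5 5 6 5]; fits = False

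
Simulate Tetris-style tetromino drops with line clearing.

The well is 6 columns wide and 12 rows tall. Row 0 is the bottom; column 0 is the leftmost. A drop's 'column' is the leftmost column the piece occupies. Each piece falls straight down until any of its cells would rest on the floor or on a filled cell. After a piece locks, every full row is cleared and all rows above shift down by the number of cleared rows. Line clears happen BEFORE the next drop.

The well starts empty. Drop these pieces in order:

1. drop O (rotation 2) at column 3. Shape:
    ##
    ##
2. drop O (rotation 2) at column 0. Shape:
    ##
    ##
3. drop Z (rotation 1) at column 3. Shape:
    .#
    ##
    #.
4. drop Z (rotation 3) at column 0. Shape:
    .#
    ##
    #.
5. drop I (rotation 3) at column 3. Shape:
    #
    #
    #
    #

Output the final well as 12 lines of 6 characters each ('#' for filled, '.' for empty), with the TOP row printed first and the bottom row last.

Drop 1: O rot2 at col 3 lands with bottom-row=0; cleared 0 line(s) (total 0); column heights now [0 0 0 2 2 0], max=2
Drop 2: O rot2 at col 0 lands with bottom-row=0; cleared 0 line(s) (total 0); column heights now [2 2 0 2 2 0], max=2
Drop 3: Z rot1 at col 3 lands with bottom-row=2; cleared 0 line(s) (total 0); column heights now [2 2 0 4 5 0], max=5
Drop 4: Z rot3 at col 0 lands with bottom-row=2; cleared 0 line(s) (total 0); column heights now [4 5 0 4 5 0], max=5
Drop 5: I rot3 at col 3 lands with bottom-row=4; cleared 0 line(s) (total 0); column heights now [4 5 0 8 5 0], max=8

Answer: ......
......
......
......
...#..
...#..
...#..
.#.##.
##.##.
#..#..
##.##.
##.##.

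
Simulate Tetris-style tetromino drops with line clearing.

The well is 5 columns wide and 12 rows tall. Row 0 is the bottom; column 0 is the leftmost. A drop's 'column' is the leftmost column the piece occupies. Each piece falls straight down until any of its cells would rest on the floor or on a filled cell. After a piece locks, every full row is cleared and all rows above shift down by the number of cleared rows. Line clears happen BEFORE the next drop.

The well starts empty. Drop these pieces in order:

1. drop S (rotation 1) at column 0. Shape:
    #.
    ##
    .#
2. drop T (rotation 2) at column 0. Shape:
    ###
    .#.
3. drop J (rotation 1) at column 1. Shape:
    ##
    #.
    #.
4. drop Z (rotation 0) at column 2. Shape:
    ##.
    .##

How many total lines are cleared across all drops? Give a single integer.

Answer: 0

Derivation:
Drop 1: S rot1 at col 0 lands with bottom-row=0; cleared 0 line(s) (total 0); column heights now [3 2 0 0 0], max=3
Drop 2: T rot2 at col 0 lands with bottom-row=2; cleared 0 line(s) (total 0); column heights now [4 4 4 0 0], max=4
Drop 3: J rot1 at col 1 lands with bottom-row=4; cleared 0 line(s) (total 0); column heights now [4 7 7 0 0], max=7
Drop 4: Z rot0 at col 2 lands with bottom-row=6; cleared 0 line(s) (total 0); column heights now [4 7 8 8 7], max=8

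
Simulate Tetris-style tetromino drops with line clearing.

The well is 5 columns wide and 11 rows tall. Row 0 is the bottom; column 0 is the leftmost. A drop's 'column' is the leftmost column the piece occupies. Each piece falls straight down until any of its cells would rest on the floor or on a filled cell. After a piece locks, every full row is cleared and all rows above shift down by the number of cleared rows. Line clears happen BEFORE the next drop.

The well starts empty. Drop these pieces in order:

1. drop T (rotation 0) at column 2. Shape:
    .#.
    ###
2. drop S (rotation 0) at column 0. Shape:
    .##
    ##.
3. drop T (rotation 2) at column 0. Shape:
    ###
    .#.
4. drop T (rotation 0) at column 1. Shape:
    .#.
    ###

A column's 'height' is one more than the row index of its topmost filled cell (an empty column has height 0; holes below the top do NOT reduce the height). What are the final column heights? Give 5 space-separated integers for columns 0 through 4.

Drop 1: T rot0 at col 2 lands with bottom-row=0; cleared 0 line(s) (total 0); column heights now [0 0 1 2 1], max=2
Drop 2: S rot0 at col 0 lands with bottom-row=0; cleared 1 line(s) (total 1); column heights now [0 1 1 1 0], max=1
Drop 3: T rot2 at col 0 lands with bottom-row=1; cleared 0 line(s) (total 1); column heights now [3 3 3 1 0], max=3
Drop 4: T rot0 at col 1 lands with bottom-row=3; cleared 0 line(s) (total 1); column heights now [3 4 5 4 0], max=5

Answer: 3 4 5 4 0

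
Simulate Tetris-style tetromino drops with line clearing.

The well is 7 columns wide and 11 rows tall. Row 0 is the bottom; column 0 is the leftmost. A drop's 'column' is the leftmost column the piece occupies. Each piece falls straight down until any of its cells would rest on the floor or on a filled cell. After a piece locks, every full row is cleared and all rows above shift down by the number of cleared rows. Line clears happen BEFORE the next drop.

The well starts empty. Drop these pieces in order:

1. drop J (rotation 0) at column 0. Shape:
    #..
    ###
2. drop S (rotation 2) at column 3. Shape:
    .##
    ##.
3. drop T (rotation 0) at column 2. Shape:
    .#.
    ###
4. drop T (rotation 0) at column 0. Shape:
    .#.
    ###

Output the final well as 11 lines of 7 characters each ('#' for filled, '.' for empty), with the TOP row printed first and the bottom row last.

Drop 1: J rot0 at col 0 lands with bottom-row=0; cleared 0 line(s) (total 0); column heights now [2 1 1 0 0 0 0], max=2
Drop 2: S rot2 at col 3 lands with bottom-row=0; cleared 0 line(s) (total 0); column heights now [2 1 1 1 2 2 0], max=2
Drop 3: T rot0 at col 2 lands with bottom-row=2; cleared 0 line(s) (total 0); column heights now [2 1 3 4 3 2 0], max=4
Drop 4: T rot0 at col 0 lands with bottom-row=3; cleared 0 line(s) (total 0); column heights now [4 5 4 4 3 2 0], max=5

Answer: .......
.......
.......
.......
.......
.......
.#.....
####...
..###..
#...##.
#####..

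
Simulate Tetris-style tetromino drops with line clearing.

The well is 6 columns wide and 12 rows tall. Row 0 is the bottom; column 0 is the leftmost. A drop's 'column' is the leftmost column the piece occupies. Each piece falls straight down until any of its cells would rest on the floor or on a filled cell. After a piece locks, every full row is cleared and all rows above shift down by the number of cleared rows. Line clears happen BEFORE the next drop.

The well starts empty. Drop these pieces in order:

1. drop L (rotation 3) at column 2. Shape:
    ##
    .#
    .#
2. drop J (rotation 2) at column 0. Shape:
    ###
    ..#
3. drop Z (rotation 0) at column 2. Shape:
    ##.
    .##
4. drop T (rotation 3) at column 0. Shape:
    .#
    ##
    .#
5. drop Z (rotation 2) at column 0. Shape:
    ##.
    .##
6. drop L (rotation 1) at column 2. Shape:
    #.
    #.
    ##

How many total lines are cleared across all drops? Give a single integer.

Drop 1: L rot3 at col 2 lands with bottom-row=0; cleared 0 line(s) (total 0); column heights now [0 0 3 3 0 0], max=3
Drop 2: J rot2 at col 0 lands with bottom-row=3; cleared 0 line(s) (total 0); column heights now [5 5 5 3 0 0], max=5
Drop 3: Z rot0 at col 2 lands with bottom-row=4; cleared 0 line(s) (total 0); column heights now [5 5 6 6 5 0], max=6
Drop 4: T rot3 at col 0 lands with bottom-row=5; cleared 0 line(s) (total 0); column heights now [7 8 6 6 5 0], max=8
Drop 5: Z rot2 at col 0 lands with bottom-row=8; cleared 0 line(s) (total 0); column heights now [10 10 9 6 5 0], max=10
Drop 6: L rot1 at col 2 lands with bottom-row=9; cleared 0 line(s) (total 0); column heights now [10 10 12 10 5 0], max=12

Answer: 0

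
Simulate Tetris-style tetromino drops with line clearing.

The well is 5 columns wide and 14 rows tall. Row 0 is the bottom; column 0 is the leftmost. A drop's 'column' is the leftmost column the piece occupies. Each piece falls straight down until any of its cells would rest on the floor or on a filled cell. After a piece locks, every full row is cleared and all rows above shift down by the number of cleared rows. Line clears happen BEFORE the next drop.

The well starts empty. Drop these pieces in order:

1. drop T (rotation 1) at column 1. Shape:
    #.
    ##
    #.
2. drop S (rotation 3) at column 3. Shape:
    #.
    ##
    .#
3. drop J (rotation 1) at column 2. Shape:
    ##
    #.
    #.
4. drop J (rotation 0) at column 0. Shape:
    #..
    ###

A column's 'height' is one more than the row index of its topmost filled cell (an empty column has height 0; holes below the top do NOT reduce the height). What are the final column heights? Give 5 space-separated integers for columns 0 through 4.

Drop 1: T rot1 at col 1 lands with bottom-row=0; cleared 0 line(s) (total 0); column heights now [0 3 2 0 0], max=3
Drop 2: S rot3 at col 3 lands with bottom-row=0; cleared 0 line(s) (total 0); column heights now [0 3 2 3 2], max=3
Drop 3: J rot1 at col 2 lands with bottom-row=2; cleared 0 line(s) (total 0); column heights now [0 3 5 5 2], max=5
Drop 4: J rot0 at col 0 lands with bottom-row=5; cleared 0 line(s) (total 0); column heights now [7 6 6 5 2], max=7

Answer: 7 6 6 5 2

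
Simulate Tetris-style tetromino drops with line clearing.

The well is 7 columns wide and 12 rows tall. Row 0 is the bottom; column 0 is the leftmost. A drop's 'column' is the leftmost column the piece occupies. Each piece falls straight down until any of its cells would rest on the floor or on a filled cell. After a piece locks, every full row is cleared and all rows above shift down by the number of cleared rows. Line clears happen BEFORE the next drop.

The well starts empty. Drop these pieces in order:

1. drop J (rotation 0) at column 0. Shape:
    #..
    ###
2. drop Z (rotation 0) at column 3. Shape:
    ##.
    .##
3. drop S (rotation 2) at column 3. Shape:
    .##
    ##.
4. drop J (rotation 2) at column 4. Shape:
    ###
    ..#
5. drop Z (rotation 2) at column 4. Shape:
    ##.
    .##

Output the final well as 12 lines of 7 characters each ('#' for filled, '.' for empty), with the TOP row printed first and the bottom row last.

Drop 1: J rot0 at col 0 lands with bottom-row=0; cleared 0 line(s) (total 0); column heights now [2 1 1 0 0 0 0], max=2
Drop 2: Z rot0 at col 3 lands with bottom-row=0; cleared 0 line(s) (total 0); column heights now [2 1 1 2 2 1 0], max=2
Drop 3: S rot2 at col 3 lands with bottom-row=2; cleared 0 line(s) (total 0); column heights now [2 1 1 3 4 4 0], max=4
Drop 4: J rot2 at col 4 lands with bottom-row=3; cleared 0 line(s) (total 0); column heights now [2 1 1 3 5 5 5], max=5
Drop 5: Z rot2 at col 4 lands with bottom-row=5; cleared 0 line(s) (total 0); column heights now [2 1 1 3 7 7 6], max=7

Answer: .......
.......
.......
.......
.......
....##.
.....##
....###
....###
...##..
#..##..
###.##.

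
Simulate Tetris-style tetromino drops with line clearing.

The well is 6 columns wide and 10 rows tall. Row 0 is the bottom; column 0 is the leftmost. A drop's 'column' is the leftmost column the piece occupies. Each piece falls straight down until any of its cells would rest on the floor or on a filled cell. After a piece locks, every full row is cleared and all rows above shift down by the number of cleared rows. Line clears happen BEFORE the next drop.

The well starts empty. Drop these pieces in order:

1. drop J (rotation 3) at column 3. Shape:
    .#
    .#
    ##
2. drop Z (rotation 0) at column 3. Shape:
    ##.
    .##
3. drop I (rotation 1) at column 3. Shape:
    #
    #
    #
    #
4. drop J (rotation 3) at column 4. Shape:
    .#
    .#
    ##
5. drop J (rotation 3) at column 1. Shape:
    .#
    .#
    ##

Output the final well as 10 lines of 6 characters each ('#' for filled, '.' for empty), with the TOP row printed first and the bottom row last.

Answer: ......
...#..
...#.#
...#.#
...###
...##.
....##
..#.#.
..#.#.
.####.

Derivation:
Drop 1: J rot3 at col 3 lands with bottom-row=0; cleared 0 line(s) (total 0); column heights now [0 0 0 1 3 0], max=3
Drop 2: Z rot0 at col 3 lands with bottom-row=3; cleared 0 line(s) (total 0); column heights now [0 0 0 5 5 4], max=5
Drop 3: I rot1 at col 3 lands with bottom-row=5; cleared 0 line(s) (total 0); column heights now [0 0 0 9 5 4], max=9
Drop 4: J rot3 at col 4 lands with bottom-row=5; cleared 0 line(s) (total 0); column heights now [0 0 0 9 6 8], max=9
Drop 5: J rot3 at col 1 lands with bottom-row=0; cleared 0 line(s) (total 0); column heights now [0 1 3 9 6 8], max=9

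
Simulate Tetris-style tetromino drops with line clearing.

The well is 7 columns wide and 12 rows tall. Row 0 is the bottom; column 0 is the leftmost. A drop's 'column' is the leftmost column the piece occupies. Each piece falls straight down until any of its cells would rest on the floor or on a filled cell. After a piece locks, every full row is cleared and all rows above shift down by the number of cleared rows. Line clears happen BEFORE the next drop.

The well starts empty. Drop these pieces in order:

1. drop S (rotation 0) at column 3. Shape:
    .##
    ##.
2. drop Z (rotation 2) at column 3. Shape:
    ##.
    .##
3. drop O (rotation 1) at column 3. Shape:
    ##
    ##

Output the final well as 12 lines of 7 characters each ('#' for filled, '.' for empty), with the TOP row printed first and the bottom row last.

Drop 1: S rot0 at col 3 lands with bottom-row=0; cleared 0 line(s) (total 0); column heights now [0 0 0 1 2 2 0], max=2
Drop 2: Z rot2 at col 3 lands with bottom-row=2; cleared 0 line(s) (total 0); column heights now [0 0 0 4 4 3 0], max=4
Drop 3: O rot1 at col 3 lands with bottom-row=4; cleared 0 line(s) (total 0); column heights now [0 0 0 6 6 3 0], max=6

Answer: .......
.......
.......
.......
.......
.......
...##..
...##..
...##..
....##.
....##.
...##..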